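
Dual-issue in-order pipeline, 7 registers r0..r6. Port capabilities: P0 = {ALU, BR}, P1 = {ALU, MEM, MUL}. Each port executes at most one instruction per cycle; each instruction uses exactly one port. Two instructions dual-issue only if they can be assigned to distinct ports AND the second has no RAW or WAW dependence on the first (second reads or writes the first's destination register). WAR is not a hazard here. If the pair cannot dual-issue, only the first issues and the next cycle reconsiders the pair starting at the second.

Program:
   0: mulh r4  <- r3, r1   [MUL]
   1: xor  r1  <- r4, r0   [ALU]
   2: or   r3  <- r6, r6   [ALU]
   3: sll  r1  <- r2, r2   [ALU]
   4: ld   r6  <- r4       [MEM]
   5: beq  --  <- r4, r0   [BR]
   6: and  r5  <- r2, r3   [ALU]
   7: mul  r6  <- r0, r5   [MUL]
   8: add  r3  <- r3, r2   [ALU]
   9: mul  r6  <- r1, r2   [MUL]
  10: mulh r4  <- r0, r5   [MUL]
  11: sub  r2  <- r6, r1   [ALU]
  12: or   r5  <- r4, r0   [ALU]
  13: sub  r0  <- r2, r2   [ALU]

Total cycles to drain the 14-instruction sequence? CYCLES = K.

CYCLES = 8

0. mulh.MUL @i0  | RAW r4
1. xor.ALU;or.ALU @i1+i2  | dual
2. sll.ALU;ld.MEM @i3+i4  | dual
3. beq.BR;and.ALU @i5+i6  | dual
4. mul.MUL;add.ALU @i7+i8  | dual
5. mul.MUL @i9  | no-port MUL/MUL
6. mulh.MUL;sub.ALU @i10+i11  | dual
7. or.ALU;sub.ALU @i12+i13  | dual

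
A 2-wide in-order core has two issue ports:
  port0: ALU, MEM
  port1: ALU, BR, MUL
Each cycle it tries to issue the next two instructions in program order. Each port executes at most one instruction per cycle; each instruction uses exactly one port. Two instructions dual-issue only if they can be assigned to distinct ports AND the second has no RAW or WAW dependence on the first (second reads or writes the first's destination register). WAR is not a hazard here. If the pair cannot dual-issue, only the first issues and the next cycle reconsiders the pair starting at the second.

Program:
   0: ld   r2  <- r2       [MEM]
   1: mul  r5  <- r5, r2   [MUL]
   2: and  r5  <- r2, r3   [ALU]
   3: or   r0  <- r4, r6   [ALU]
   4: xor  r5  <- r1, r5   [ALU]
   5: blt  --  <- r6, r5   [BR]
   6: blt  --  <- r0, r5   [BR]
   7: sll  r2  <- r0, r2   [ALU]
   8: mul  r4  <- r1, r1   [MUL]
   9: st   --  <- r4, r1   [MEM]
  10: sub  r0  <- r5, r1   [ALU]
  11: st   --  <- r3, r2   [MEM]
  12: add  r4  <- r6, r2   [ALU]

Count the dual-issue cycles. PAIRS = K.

PAIRS = 4

0. ld @i0  | RAW r2
1. mul @i1  | WAW r5
2. and/or @i2,i3  | pair
3. xor @i4  | RAW r5
4. blt @i5  | no-port BR/BR
5. blt/sll @i6,i7  | pair
6. mul @i8  | RAW r4
7. st/sub @i9,i10  | pair
8. st/add @i11,i12  | pair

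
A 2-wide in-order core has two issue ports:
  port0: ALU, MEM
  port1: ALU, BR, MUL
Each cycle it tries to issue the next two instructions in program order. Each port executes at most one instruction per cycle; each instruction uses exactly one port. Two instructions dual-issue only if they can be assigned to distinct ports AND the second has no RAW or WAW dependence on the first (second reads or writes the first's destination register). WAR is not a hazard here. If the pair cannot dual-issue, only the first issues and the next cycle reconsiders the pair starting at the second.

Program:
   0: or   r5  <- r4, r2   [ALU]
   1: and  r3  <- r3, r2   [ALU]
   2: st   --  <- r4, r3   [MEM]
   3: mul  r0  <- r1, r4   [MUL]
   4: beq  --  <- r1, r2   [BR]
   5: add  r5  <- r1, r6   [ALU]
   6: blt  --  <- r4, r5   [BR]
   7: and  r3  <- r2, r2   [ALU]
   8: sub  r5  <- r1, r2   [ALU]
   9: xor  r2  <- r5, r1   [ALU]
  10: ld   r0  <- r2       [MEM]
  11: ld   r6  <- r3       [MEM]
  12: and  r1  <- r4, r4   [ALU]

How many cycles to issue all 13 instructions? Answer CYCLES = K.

CYCLES = 8

[0] i0/i1  or and  -- 2-wide
[1] i2/i3  st mul  -- 2-wide
[2] i4/i5  beq add  -- 2-wide
[3] i6/i7  blt and  -- 2-wide
[4] i8  sub  -- RAW r5
[5] i9  xor  -- RAW r2
[6] i10  ld  -- no-port MEM/MEM
[7] i11/i12  ld and  -- 2-wide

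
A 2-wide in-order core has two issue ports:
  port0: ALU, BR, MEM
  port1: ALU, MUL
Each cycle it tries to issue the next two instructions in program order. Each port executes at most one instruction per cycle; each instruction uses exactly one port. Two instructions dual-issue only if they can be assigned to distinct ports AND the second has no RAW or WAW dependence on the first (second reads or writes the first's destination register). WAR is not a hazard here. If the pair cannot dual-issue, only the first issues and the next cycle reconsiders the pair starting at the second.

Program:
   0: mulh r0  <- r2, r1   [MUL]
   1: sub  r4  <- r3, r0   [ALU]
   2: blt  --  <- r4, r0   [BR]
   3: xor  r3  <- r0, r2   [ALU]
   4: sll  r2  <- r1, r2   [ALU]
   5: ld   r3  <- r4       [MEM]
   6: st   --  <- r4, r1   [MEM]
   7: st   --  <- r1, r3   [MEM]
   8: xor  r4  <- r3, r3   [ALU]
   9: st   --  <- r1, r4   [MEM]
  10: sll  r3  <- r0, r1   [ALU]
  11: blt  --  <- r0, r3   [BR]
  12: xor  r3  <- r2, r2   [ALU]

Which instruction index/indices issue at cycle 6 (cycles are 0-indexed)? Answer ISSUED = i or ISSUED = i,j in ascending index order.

#0 head=0: mulh i0 RAW r0
#1 head=1: sub i1 RAW r4
#2 head=2: blt/xor i2&i3 2-wide
#3 head=4: sll/ld i4&i5 2-wide
#4 head=6: st i6 no-port MEM/MEM
#5 head=7: st/xor i7&i8 2-wide
#6 head=9: st/sll i9&i10 2-wide
#7 head=11: blt/xor i11&i12 2-wide

ISSUED = 9,10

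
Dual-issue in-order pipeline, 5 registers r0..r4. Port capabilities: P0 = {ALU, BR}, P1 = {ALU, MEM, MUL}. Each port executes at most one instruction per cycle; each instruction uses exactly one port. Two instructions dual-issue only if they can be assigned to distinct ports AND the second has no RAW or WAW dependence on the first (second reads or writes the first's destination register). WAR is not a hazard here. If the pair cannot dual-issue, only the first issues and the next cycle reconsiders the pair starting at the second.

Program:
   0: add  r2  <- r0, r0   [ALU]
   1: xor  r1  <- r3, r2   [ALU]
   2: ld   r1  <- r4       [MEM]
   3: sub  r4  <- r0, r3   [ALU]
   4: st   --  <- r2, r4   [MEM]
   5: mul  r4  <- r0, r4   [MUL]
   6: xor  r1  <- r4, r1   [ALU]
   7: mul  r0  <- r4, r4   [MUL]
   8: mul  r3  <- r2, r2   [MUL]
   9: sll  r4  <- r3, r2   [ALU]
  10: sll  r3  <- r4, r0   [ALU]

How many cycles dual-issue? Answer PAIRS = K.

0. add.ALU @i0  | RAW r2
1. xor.ALU @i1  | WAW r1
2. ld.MEM sub.ALU @i2&i3  | pair
3. st.MEM @i4  | no-port MEM/MUL
4. mul.MUL @i5  | RAW r4
5. xor.ALU mul.MUL @i6&i7  | pair
6. mul.MUL @i8  | RAW r3
7. sll.ALU @i9  | RAW r4
8. sll.ALU @i10  | tail

PAIRS = 2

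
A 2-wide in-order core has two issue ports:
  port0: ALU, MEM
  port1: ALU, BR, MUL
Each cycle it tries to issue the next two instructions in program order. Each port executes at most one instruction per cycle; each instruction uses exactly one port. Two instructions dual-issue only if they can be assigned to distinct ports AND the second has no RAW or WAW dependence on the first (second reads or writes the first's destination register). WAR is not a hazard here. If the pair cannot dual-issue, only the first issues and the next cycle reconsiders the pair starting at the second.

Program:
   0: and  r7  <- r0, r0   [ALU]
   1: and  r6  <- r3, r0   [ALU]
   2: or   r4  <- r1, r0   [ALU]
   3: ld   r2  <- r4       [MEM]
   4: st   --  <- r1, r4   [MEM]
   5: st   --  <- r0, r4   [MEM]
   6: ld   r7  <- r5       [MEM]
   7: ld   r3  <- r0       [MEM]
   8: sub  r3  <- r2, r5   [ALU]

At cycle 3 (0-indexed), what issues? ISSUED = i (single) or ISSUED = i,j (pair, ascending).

ISSUED = 4

c0: i0+i1 and and  dual
c1: i2 or  RAW r4
c2: i3 ld  no-port MEM/MEM
c3: i4 st  no-port MEM/MEM
c4: i5 st  no-port MEM/MEM
c5: i6 ld  no-port MEM/MEM
c6: i7 ld  WAW r3
c7: i8 sub  tail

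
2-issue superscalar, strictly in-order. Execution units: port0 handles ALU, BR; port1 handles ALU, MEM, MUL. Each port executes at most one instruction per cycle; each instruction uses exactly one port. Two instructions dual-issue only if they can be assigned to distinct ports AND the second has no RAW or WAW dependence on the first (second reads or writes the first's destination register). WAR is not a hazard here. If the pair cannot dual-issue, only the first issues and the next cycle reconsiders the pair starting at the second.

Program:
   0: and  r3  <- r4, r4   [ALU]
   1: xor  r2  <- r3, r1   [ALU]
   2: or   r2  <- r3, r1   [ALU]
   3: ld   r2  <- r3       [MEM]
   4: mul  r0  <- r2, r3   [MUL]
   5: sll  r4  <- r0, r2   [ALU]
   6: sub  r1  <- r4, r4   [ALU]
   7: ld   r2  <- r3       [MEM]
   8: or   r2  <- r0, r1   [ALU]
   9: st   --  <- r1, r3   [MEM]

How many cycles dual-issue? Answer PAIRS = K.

PAIRS = 2

  cy0 -> i0 (and) RAW r3
  cy1 -> i1 (xor) WAW r2
  cy2 -> i2 (or) WAW r2
  cy3 -> i3 (ld) no-port MEM/MUL
  cy4 -> i4 (mul) RAW r0
  cy5 -> i5 (sll) RAW r4
  cy6 -> i6&i7 (sub ld) 2-wide
  cy7 -> i8&i9 (or st) 2-wide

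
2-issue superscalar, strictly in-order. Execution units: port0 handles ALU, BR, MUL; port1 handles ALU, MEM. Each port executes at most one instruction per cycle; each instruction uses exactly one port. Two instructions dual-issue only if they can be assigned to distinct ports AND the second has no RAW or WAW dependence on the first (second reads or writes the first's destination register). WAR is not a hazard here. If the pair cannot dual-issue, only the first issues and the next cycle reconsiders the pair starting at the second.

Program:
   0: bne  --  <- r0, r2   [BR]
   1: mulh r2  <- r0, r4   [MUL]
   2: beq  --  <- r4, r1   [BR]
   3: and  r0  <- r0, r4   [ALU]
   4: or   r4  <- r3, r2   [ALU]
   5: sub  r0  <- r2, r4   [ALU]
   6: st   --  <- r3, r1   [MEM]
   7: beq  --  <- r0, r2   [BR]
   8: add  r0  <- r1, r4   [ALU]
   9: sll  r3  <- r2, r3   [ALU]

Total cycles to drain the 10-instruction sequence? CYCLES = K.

#0 head=0: bne i0 no-port BR/MUL
#1 head=1: mulh i1 no-port MUL/BR
#2 head=2: beq and i2+i3 2-wide
#3 head=4: or i4 RAW r4
#4 head=5: sub st i5+i6 2-wide
#5 head=7: beq add i7+i8 2-wide
#6 head=9: sll i9 tail

CYCLES = 7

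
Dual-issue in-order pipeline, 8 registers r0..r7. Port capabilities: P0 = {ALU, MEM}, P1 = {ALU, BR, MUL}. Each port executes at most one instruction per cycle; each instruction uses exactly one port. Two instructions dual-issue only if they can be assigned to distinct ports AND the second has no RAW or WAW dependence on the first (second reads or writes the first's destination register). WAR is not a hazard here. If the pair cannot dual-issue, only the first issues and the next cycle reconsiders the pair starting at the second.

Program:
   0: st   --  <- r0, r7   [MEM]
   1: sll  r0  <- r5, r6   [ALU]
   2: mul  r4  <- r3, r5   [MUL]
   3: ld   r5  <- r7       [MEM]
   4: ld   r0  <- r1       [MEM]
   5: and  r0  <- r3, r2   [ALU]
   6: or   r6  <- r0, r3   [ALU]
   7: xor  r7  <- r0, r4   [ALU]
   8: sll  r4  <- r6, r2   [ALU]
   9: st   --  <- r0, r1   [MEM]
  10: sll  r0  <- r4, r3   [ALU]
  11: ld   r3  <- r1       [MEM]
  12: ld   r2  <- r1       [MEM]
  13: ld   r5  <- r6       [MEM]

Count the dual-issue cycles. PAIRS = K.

[0] i0,i1  st.MEM+sll.ALU  -- 2-wide
[1] i2,i3  mul.MUL+ld.MEM  -- 2-wide
[2] i4  ld.MEM  -- WAW r0
[3] i5  and.ALU  -- RAW r0
[4] i6,i7  or.ALU+xor.ALU  -- 2-wide
[5] i8,i9  sll.ALU+st.MEM  -- 2-wide
[6] i10,i11  sll.ALU+ld.MEM  -- 2-wide
[7] i12  ld.MEM  -- no-port MEM/MEM
[8] i13  ld.MEM  -- tail

PAIRS = 5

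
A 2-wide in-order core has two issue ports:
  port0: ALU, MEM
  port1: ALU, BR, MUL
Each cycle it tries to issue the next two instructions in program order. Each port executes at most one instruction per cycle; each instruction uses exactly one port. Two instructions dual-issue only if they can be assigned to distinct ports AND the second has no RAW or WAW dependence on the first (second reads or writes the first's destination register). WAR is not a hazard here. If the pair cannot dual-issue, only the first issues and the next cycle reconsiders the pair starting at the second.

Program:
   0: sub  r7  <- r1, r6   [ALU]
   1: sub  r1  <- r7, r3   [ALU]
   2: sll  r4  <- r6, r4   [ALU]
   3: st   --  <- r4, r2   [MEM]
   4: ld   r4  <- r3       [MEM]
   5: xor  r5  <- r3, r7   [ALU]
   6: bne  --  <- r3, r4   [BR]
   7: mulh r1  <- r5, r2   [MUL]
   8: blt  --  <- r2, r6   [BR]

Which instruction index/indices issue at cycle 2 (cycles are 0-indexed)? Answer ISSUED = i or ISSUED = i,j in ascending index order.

ISSUED = 3

0. sub @i0  | RAW r7
1. sub sll @i1&i2  | dual
2. st @i3  | no-port MEM/MEM
3. ld xor @i4&i5  | dual
4. bne @i6  | no-port BR/MUL
5. mulh @i7  | no-port MUL/BR
6. blt @i8  | tail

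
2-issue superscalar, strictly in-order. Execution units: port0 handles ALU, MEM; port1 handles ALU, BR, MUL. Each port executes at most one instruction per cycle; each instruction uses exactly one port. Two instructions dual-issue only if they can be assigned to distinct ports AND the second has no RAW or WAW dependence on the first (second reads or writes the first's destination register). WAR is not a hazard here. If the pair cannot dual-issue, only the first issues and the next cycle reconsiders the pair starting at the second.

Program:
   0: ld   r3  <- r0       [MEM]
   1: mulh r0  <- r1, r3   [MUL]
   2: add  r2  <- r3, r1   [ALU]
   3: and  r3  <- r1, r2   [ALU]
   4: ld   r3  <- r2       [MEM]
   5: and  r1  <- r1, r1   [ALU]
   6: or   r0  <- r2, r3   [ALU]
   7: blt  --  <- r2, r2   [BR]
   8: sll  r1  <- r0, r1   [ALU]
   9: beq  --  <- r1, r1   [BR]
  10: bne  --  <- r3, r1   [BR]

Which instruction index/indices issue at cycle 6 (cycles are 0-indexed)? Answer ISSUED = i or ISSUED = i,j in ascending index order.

c0: i0 ld  RAW r3
c1: i1,i2 mulh+add  dual
c2: i3 and  WAW r3
c3: i4,i5 ld+and  dual
c4: i6,i7 or+blt  dual
c5: i8 sll  RAW r1
c6: i9 beq  no-port BR/BR
c7: i10 bne  tail

ISSUED = 9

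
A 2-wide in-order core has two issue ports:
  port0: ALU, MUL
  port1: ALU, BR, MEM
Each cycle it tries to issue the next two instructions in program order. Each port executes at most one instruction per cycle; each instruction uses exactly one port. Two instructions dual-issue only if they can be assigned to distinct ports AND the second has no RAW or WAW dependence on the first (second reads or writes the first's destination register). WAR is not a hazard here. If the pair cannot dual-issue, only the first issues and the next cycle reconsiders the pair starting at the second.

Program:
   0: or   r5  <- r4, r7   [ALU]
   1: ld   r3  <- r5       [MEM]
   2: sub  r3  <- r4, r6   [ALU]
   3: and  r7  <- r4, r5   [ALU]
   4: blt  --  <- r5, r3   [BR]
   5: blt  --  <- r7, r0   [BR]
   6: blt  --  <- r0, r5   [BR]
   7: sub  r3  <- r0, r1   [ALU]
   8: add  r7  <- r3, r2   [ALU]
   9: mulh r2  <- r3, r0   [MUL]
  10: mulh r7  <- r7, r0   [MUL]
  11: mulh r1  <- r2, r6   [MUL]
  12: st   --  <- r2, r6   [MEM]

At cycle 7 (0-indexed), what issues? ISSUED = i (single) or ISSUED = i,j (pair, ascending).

#0 head=0: or i0 RAW r5
#1 head=1: ld i1 WAW r3
#2 head=2: sub/and i2&i3 dual
#3 head=4: blt i4 no-port BR/BR
#4 head=5: blt i5 no-port BR/BR
#5 head=6: blt/sub i6&i7 dual
#6 head=8: add/mulh i8&i9 dual
#7 head=10: mulh i10 no-port MUL/MUL
#8 head=11: mulh/st i11&i12 dual

ISSUED = 10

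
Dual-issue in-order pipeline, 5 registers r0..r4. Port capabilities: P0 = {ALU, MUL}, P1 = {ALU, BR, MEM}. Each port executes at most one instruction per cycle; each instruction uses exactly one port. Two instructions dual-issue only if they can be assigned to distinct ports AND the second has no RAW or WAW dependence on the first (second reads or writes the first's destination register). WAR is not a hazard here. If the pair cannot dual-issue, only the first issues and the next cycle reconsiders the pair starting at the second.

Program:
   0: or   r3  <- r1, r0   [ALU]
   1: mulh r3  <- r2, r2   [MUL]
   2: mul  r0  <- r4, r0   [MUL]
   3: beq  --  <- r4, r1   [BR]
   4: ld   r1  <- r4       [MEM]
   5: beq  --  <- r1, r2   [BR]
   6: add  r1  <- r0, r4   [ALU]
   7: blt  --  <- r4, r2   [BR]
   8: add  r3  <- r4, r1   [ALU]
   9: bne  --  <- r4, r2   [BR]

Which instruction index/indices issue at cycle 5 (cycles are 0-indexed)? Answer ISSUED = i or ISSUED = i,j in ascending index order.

#0 head=0: or.ALU i0 WAW r3
#1 head=1: mulh.MUL i1 no-port MUL/MUL
#2 head=2: mul.MUL beq.BR i2+i3 dual
#3 head=4: ld.MEM i4 no-port MEM/BR
#4 head=5: beq.BR add.ALU i5+i6 dual
#5 head=7: blt.BR add.ALU i7+i8 dual
#6 head=9: bne.BR i9 tail

ISSUED = 7,8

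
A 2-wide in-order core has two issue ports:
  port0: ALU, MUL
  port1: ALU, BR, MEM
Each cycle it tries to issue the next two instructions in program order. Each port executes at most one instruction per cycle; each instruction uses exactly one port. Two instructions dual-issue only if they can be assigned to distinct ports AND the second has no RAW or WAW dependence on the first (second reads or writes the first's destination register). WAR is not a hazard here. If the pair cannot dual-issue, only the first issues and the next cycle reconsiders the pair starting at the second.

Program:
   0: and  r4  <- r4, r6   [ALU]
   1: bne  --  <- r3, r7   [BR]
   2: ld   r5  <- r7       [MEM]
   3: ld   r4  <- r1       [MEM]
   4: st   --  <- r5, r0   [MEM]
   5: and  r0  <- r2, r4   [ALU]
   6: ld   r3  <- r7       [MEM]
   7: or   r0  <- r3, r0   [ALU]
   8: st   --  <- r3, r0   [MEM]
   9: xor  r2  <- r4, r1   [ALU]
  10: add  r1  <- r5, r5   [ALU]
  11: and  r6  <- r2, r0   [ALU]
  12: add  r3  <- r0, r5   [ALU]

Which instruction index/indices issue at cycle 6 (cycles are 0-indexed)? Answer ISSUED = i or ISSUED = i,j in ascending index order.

[0] i0,i1  and.ALU/bne.BR  -- pair
[1] i2  ld.MEM  -- no-port MEM/MEM
[2] i3  ld.MEM  -- no-port MEM/MEM
[3] i4,i5  st.MEM/and.ALU  -- pair
[4] i6  ld.MEM  -- RAW r3
[5] i7  or.ALU  -- RAW r0
[6] i8,i9  st.MEM/xor.ALU  -- pair
[7] i10,i11  add.ALU/and.ALU  -- pair
[8] i12  add.ALU  -- tail

ISSUED = 8,9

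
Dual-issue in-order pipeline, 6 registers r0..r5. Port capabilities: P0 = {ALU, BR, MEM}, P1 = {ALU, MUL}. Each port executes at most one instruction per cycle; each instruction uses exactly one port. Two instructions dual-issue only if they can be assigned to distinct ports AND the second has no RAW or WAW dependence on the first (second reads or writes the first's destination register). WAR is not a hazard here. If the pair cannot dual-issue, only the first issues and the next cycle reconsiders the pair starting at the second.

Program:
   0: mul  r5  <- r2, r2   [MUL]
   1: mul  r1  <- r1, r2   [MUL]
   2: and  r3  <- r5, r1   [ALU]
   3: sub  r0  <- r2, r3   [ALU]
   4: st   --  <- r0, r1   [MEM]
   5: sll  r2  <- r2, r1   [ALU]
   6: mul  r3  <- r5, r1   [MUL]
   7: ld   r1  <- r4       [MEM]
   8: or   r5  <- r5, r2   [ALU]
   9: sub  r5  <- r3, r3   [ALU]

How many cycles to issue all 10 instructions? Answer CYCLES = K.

CYCLES = 8

c0: i0 mul.MUL  no-port MUL/MUL
c1: i1 mul.MUL  RAW r1
c2: i2 and.ALU  RAW r3
c3: i3 sub.ALU  RAW r0
c4: i4/i5 st.MEM;sll.ALU  2-wide
c5: i6/i7 mul.MUL;ld.MEM  2-wide
c6: i8 or.ALU  WAW r5
c7: i9 sub.ALU  tail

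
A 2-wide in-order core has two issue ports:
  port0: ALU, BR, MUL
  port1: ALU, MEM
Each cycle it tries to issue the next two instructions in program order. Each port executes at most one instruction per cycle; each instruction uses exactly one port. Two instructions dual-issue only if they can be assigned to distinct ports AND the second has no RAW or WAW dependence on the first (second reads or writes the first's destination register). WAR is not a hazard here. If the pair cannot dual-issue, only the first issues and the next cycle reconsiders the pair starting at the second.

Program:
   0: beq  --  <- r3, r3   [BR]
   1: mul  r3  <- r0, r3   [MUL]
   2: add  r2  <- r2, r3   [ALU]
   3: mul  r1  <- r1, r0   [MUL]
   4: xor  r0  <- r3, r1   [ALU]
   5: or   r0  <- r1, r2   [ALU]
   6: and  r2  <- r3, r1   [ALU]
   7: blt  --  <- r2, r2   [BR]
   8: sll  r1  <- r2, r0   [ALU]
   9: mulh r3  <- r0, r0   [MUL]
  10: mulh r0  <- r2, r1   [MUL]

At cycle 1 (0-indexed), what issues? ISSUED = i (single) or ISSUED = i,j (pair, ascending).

ISSUED = 1

#0 head=0: beq i0 no-port BR/MUL
#1 head=1: mul i1 RAW r3
#2 head=2: add/mul i2+i3 dual
#3 head=4: xor i4 WAW r0
#4 head=5: or/and i5+i6 dual
#5 head=7: blt/sll i7+i8 dual
#6 head=9: mulh i9 no-port MUL/MUL
#7 head=10: mulh i10 tail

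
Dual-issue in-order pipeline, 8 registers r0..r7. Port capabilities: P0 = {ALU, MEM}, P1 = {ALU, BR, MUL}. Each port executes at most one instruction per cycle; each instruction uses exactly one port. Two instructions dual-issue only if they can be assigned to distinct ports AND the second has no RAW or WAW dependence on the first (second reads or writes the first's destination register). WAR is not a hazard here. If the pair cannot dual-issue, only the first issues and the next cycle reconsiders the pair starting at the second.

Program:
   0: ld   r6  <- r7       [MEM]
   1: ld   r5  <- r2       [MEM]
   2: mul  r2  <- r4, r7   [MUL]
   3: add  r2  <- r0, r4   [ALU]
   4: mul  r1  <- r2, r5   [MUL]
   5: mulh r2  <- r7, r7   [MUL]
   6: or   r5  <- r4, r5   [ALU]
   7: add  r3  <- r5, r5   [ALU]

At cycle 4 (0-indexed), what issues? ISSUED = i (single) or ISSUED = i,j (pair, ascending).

#0 head=0: ld i0 no-port MEM/MEM
#1 head=1: ld;mul i1,i2 dual
#2 head=3: add i3 RAW r2
#3 head=4: mul i4 no-port MUL/MUL
#4 head=5: mulh;or i5,i6 dual
#5 head=7: add i7 tail

ISSUED = 5,6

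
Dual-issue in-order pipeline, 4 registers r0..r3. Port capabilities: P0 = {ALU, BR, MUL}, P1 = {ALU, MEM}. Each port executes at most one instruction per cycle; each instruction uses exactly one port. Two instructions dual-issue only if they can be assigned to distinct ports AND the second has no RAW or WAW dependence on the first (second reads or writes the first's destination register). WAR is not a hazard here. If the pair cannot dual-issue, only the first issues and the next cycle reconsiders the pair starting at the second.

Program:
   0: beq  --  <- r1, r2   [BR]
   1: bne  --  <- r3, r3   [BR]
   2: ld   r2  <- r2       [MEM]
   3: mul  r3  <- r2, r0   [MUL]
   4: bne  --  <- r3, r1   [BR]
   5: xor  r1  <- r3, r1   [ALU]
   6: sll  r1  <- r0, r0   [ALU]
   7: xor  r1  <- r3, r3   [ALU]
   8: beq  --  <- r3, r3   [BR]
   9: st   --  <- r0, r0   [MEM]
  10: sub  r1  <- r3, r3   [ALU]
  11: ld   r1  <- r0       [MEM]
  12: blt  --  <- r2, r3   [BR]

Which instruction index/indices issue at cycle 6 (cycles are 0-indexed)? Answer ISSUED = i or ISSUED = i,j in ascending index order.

0. beq @i0  | no-port BR/BR
1. bne+ld @i1,i2  | 2-wide
2. mul @i3  | no-port MUL/BR
3. bne+xor @i4,i5  | 2-wide
4. sll @i6  | WAW r1
5. xor+beq @i7,i8  | 2-wide
6. st+sub @i9,i10  | 2-wide
7. ld+blt @i11,i12  | 2-wide

ISSUED = 9,10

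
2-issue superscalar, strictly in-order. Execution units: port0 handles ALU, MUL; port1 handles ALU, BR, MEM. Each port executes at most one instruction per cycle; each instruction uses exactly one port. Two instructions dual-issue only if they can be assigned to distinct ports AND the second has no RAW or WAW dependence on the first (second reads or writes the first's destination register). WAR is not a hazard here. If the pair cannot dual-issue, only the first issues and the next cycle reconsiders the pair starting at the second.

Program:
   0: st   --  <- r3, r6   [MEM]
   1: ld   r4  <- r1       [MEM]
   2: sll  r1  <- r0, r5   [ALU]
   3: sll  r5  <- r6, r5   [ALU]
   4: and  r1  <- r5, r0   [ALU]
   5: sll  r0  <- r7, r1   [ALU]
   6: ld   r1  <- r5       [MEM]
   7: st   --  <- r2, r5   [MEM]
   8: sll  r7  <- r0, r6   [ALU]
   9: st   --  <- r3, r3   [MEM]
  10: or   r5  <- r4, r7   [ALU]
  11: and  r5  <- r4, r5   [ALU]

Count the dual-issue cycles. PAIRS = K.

PAIRS = 4

[0] i0  st  -- no-port MEM/MEM
[1] i1+i2  ld/sll  -- 2-wide
[2] i3  sll  -- RAW r5
[3] i4  and  -- RAW r1
[4] i5+i6  sll/ld  -- 2-wide
[5] i7+i8  st/sll  -- 2-wide
[6] i9+i10  st/or  -- 2-wide
[7] i11  and  -- tail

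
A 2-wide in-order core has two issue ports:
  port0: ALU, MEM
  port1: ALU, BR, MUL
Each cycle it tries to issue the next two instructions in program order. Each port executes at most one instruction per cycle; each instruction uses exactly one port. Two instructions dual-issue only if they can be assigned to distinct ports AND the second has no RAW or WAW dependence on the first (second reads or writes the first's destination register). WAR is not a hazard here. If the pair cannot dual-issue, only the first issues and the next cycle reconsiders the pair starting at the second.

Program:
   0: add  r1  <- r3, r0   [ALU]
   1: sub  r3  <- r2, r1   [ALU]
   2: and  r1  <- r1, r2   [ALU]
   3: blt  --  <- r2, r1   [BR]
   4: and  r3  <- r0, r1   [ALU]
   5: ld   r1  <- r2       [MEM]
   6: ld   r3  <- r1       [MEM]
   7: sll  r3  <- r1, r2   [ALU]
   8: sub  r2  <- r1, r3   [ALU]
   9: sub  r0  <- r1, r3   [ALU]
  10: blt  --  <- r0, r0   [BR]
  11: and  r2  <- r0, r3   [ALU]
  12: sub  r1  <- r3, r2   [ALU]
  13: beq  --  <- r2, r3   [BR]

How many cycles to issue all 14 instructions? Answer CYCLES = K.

CYCLES = 9

c0: i0 add  RAW r1
c1: i1/i2 sub/and  2-wide
c2: i3/i4 blt/and  2-wide
c3: i5 ld  no-port MEM/MEM
c4: i6 ld  WAW r3
c5: i7 sll  RAW r3
c6: i8/i9 sub/sub  2-wide
c7: i10/i11 blt/and  2-wide
c8: i12/i13 sub/beq  2-wide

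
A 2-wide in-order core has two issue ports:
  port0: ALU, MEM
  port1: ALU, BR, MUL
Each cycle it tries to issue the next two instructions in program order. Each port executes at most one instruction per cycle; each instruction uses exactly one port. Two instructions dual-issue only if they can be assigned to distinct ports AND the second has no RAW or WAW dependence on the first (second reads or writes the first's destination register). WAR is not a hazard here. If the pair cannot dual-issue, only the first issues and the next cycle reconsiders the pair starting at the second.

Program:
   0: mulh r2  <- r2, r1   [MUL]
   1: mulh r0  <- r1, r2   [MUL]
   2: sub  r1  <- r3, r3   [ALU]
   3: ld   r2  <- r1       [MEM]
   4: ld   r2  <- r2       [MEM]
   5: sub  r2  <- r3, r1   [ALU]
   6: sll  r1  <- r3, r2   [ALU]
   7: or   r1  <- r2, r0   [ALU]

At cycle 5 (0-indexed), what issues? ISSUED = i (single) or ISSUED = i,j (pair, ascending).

  cy0 -> i0 (mulh) no-port MUL/MUL
  cy1 -> i1&i2 (mulh;sub) pair
  cy2 -> i3 (ld) no-port MEM/MEM
  cy3 -> i4 (ld) WAW r2
  cy4 -> i5 (sub) RAW r2
  cy5 -> i6 (sll) WAW r1
  cy6 -> i7 (or) tail

ISSUED = 6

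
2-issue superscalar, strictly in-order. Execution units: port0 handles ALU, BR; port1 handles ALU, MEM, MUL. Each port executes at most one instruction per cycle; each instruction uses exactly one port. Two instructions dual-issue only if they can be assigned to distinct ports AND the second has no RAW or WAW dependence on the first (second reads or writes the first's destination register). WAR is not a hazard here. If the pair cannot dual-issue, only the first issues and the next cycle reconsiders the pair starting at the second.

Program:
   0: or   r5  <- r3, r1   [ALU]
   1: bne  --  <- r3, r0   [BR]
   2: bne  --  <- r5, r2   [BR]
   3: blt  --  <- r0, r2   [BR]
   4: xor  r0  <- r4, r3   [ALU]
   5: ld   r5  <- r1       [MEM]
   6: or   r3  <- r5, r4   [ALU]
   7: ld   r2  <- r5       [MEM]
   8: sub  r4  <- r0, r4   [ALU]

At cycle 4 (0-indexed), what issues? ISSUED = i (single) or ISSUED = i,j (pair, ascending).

ISSUED = 6,7

0. or;bne @i0/i1  | dual
1. bne @i2  | no-port BR/BR
2. blt;xor @i3/i4  | dual
3. ld @i5  | RAW r5
4. or;ld @i6/i7  | dual
5. sub @i8  | tail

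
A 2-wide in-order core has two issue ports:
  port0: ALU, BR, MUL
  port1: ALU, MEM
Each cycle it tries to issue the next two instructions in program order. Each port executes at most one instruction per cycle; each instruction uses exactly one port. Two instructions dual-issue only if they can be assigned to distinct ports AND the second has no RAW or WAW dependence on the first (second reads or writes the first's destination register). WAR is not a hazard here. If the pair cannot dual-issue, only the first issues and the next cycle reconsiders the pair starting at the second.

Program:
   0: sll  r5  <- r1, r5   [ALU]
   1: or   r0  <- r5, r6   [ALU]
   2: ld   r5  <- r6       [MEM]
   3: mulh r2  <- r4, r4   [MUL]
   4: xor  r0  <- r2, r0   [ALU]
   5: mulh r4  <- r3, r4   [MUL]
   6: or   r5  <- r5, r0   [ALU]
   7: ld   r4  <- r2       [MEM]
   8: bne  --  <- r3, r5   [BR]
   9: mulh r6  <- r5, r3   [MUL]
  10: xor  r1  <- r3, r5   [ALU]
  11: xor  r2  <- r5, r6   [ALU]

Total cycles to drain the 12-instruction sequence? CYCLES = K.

CYCLES = 8

  cy0 -> i0 (sll.ALU) RAW r5
  cy1 -> i1&i2 (or.ALU ld.MEM) dual
  cy2 -> i3 (mulh.MUL) RAW r2
  cy3 -> i4&i5 (xor.ALU mulh.MUL) dual
  cy4 -> i6&i7 (or.ALU ld.MEM) dual
  cy5 -> i8 (bne.BR) no-port BR/MUL
  cy6 -> i9&i10 (mulh.MUL xor.ALU) dual
  cy7 -> i11 (xor.ALU) tail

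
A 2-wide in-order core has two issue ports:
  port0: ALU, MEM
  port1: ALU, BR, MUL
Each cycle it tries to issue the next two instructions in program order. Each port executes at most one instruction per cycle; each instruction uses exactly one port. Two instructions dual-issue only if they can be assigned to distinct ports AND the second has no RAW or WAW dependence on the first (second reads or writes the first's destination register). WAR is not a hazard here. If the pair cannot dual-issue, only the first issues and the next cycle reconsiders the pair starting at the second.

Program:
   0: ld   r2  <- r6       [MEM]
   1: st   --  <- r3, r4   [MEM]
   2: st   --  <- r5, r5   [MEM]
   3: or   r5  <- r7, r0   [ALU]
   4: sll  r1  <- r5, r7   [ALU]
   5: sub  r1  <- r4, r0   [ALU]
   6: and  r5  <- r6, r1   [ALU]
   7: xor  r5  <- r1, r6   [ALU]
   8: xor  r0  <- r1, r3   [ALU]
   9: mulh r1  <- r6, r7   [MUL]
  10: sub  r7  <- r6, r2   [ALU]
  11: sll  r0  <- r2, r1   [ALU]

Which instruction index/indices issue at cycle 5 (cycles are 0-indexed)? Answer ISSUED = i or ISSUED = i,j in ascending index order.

[0] i0  ld.MEM  -- no-port MEM/MEM
[1] i1  st.MEM  -- no-port MEM/MEM
[2] i2,i3  st.MEM+or.ALU  -- pair
[3] i4  sll.ALU  -- WAW r1
[4] i5  sub.ALU  -- RAW r1
[5] i6  and.ALU  -- WAW r5
[6] i7,i8  xor.ALU+xor.ALU  -- pair
[7] i9,i10  mulh.MUL+sub.ALU  -- pair
[8] i11  sll.ALU  -- tail

ISSUED = 6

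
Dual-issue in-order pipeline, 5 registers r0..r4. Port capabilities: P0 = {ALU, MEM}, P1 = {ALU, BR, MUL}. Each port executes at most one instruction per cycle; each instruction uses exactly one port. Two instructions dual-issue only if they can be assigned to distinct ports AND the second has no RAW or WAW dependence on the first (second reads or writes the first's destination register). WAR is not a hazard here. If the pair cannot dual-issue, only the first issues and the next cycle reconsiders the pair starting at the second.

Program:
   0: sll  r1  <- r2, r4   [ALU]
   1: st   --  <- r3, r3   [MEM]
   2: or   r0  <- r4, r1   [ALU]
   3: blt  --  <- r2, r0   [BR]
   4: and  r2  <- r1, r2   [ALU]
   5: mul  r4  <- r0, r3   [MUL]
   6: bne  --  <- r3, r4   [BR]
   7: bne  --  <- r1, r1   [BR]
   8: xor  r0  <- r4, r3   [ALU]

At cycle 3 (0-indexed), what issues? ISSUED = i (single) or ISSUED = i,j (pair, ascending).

ISSUED = 5

t=0 i0&i1:sll st ; pair
t=1 i2:or ; RAW r0
t=2 i3&i4:blt and ; pair
t=3 i5:mul ; no-port MUL/BR
t=4 i6:bne ; no-port BR/BR
t=5 i7&i8:bne xor ; pair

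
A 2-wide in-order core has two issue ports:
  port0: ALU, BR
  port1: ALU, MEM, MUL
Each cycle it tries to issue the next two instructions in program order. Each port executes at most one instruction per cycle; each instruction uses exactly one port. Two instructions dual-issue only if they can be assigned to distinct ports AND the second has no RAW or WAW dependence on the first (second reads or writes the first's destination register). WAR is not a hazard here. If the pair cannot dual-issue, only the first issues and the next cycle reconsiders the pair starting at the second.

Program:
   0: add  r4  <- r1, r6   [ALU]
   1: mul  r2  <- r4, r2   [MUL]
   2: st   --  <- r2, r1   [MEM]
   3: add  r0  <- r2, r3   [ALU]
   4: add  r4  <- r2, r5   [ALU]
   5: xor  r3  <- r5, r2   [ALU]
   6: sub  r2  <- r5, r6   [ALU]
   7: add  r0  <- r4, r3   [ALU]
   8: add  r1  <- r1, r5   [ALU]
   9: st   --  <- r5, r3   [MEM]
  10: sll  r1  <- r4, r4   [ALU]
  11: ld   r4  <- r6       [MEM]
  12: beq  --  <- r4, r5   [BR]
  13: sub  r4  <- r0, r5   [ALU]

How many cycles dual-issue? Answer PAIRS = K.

#0 head=0: add i0 RAW r4
#1 head=1: mul i1 no-port MUL/MEM
#2 head=2: st;add i2/i3 2-wide
#3 head=4: add;xor i4/i5 2-wide
#4 head=6: sub;add i6/i7 2-wide
#5 head=8: add;st i8/i9 2-wide
#6 head=10: sll;ld i10/i11 2-wide
#7 head=12: beq;sub i12/i13 2-wide

PAIRS = 6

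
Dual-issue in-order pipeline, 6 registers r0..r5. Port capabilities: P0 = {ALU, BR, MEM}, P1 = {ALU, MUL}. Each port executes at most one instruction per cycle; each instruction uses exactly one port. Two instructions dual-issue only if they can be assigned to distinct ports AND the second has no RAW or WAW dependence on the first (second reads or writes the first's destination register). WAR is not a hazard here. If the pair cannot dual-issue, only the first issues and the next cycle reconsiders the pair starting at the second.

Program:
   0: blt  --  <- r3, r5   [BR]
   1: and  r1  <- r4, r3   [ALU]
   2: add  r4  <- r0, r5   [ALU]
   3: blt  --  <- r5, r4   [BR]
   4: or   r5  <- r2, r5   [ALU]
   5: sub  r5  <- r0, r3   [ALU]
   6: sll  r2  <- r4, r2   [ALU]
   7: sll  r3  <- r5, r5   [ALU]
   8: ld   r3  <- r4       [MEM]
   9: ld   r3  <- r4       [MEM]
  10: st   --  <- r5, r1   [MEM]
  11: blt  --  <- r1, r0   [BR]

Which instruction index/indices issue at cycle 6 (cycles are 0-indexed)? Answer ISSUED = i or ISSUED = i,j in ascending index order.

0. blt and @i0&i1  | pair
1. add @i2  | RAW r4
2. blt or @i3&i4  | pair
3. sub sll @i5&i6  | pair
4. sll @i7  | WAW r3
5. ld @i8  | no-port MEM/MEM
6. ld @i9  | no-port MEM/MEM
7. st @i10  | no-port MEM/BR
8. blt @i11  | tail

ISSUED = 9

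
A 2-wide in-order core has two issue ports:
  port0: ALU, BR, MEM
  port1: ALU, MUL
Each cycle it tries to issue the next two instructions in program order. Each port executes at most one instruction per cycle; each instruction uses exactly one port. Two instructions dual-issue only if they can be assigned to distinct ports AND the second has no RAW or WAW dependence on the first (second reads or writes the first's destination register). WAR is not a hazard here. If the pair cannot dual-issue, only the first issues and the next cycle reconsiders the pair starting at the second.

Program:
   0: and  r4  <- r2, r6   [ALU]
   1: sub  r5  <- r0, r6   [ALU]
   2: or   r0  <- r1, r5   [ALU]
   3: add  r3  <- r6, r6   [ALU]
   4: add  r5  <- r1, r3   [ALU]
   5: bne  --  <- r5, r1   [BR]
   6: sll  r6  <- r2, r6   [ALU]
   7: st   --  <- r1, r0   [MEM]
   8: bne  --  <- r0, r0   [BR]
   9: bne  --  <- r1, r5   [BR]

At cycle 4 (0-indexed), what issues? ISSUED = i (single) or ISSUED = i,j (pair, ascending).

ISSUED = 7

0. and.ALU sub.ALU @i0,i1  | dual
1. or.ALU add.ALU @i2,i3  | dual
2. add.ALU @i4  | RAW r5
3. bne.BR sll.ALU @i5,i6  | dual
4. st.MEM @i7  | no-port MEM/BR
5. bne.BR @i8  | no-port BR/BR
6. bne.BR @i9  | tail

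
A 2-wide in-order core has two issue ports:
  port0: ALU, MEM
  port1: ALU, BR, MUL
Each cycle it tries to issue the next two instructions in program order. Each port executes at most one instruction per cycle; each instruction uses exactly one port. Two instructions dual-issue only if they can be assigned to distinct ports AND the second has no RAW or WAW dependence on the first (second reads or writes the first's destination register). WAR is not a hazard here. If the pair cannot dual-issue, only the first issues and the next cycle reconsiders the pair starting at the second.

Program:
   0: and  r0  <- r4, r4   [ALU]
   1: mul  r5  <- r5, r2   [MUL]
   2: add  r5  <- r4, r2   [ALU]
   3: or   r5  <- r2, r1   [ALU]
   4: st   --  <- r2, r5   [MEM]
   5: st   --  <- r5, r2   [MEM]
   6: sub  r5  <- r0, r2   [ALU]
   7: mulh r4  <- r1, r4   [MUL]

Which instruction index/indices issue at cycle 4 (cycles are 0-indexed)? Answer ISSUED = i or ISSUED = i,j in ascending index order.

ISSUED = 5,6

[0] i0&i1  and.ALU;mul.MUL  -- dual
[1] i2  add.ALU  -- WAW r5
[2] i3  or.ALU  -- RAW r5
[3] i4  st.MEM  -- no-port MEM/MEM
[4] i5&i6  st.MEM;sub.ALU  -- dual
[5] i7  mulh.MUL  -- tail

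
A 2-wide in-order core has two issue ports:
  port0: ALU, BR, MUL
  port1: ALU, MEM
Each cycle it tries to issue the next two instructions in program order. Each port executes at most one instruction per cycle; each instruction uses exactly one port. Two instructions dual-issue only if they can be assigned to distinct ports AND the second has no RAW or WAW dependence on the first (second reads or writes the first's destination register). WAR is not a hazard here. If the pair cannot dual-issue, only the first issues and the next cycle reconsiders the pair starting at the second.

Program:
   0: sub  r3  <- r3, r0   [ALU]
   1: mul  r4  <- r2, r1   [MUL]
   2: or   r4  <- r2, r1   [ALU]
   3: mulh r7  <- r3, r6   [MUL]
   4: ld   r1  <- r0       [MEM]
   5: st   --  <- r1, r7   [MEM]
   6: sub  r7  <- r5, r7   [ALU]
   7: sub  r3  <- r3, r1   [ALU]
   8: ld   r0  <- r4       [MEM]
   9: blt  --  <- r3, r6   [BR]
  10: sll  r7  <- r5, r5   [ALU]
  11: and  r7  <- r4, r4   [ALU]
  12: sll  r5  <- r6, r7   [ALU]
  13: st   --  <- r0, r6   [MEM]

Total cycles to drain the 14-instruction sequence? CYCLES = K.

CYCLES = 8

  cy0 -> i0+i1 (sub.ALU/mul.MUL) 2-wide
  cy1 -> i2+i3 (or.ALU/mulh.MUL) 2-wide
  cy2 -> i4 (ld.MEM) no-port MEM/MEM
  cy3 -> i5+i6 (st.MEM/sub.ALU) 2-wide
  cy4 -> i7+i8 (sub.ALU/ld.MEM) 2-wide
  cy5 -> i9+i10 (blt.BR/sll.ALU) 2-wide
  cy6 -> i11 (and.ALU) RAW r7
  cy7 -> i12+i13 (sll.ALU/st.MEM) 2-wide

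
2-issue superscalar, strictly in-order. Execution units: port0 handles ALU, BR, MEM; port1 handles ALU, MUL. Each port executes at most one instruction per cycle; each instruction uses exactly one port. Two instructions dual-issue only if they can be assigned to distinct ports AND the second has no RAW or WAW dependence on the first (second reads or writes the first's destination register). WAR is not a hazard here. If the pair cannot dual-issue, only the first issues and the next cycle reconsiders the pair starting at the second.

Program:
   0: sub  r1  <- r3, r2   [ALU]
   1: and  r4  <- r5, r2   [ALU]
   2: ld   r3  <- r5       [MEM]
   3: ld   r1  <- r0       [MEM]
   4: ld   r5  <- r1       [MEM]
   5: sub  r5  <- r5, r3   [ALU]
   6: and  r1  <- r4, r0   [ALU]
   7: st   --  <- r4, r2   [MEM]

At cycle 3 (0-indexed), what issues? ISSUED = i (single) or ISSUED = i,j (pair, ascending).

ISSUED = 4

[0] i0,i1  sub.ALU;and.ALU  -- dual
[1] i2  ld.MEM  -- no-port MEM/MEM
[2] i3  ld.MEM  -- no-port MEM/MEM
[3] i4  ld.MEM  -- RAW+WAW r5
[4] i5,i6  sub.ALU;and.ALU  -- dual
[5] i7  st.MEM  -- tail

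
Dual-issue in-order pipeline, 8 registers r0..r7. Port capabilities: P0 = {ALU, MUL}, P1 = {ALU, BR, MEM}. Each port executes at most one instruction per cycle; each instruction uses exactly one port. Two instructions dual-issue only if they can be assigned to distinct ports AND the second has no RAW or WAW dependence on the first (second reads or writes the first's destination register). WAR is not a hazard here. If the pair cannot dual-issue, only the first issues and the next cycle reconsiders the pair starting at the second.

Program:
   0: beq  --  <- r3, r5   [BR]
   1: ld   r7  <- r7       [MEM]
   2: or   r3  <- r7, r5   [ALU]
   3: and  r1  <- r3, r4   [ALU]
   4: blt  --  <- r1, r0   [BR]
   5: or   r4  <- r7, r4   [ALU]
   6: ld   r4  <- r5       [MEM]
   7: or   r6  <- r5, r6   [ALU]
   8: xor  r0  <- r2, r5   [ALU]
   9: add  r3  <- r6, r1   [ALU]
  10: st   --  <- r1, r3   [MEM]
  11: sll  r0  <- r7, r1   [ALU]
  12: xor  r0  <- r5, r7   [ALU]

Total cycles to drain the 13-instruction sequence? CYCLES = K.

0. beq @i0  | no-port BR/MEM
1. ld @i1  | RAW r7
2. or @i2  | RAW r3
3. and @i3  | RAW r1
4. blt;or @i4/i5  | dual
5. ld;or @i6/i7  | dual
6. xor;add @i8/i9  | dual
7. st;sll @i10/i11  | dual
8. xor @i12  | tail

CYCLES = 9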